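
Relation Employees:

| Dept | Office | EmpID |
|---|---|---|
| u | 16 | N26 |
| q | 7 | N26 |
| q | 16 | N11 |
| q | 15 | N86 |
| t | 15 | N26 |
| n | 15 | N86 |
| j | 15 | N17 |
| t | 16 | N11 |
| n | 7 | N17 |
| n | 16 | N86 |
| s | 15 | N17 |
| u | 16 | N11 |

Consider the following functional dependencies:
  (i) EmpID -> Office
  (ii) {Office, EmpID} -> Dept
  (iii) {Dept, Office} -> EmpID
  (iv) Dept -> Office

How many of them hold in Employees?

(i) EmpID -> Office: EmpID=N26: 3 rows → Office takes values {16, 7, 15} — violation; EmpID=N86: 3 rows → Office takes values {15, 16} — violation; EmpID=N17: 3 rows → Office takes values {15, 7} — violation — fails.
(ii) {Office, EmpID} -> Dept: (Office=16, EmpID=N11): 3 rows → Dept takes values {q, t, u} — violation; (Office=15, EmpID=N86): 2 rows → Dept takes values {q, n} — violation; (Office=15, EmpID=N17): 2 rows → Dept takes values {j, s} — violation — fails.
(iii) {Dept, Office} -> EmpID: (Dept=u, Office=16): 2 rows → EmpID takes values {N26, N11} — violation — fails.
(iv) Dept -> Office: Dept=q: 3 rows → Office takes values {7, 16, 15} — violation; Dept=t: 2 rows → Office takes values {15, 16} — violation; Dept=n: 3 rows → Office takes values {15, 7, 16} — violation — fails.
None of the 4 dependencies hold.

0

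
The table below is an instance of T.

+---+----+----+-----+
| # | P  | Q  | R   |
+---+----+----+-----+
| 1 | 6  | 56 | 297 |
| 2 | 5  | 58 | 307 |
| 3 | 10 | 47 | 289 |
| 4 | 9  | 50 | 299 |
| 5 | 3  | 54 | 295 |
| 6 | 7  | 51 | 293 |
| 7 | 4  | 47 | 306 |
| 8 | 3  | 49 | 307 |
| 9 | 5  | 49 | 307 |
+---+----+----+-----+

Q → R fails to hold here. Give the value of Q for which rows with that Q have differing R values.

Q=56: row 1 → R = 297 ✓
Q=58: row 2 → R = 307 ✓
Q=47: rows 3, 7 → R takes values {289, 306} — violation
Q=50: row 4 → R = 299 ✓
Q=54: row 5 → R = 295 ✓
Q=51: row 6 → R = 293 ✓
Q=49: rows 8, 9 → R = 307, 307 ✓
The only Q value with inconsistent R is Q=47.

47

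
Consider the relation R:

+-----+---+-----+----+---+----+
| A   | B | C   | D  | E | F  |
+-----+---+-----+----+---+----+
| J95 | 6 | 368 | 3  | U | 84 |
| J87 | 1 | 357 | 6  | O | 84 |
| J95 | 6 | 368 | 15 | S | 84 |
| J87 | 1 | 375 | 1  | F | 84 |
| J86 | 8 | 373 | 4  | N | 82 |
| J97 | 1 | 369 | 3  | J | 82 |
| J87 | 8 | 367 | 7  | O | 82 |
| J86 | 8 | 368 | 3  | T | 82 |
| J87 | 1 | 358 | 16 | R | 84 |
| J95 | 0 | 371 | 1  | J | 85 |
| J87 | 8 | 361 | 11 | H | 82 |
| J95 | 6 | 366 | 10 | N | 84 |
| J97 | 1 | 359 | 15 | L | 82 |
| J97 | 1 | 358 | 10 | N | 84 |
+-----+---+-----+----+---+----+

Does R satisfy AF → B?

Yes

(A=J95, F=84): 3 rows → B = 6, 6, 6 ✓
(A=J87, F=84): 3 rows → B = 1, 1, 1 ✓
(A=J86, F=82): 2 rows → B = 8, 8 ✓
(A=J97, F=82): 2 rows → B = 1, 1 ✓
(A=J87, F=82): 2 rows → B = 8, 8 ✓
(A=J95, F=85): 1 row → B = 0 ✓
(A=J97, F=84): 1 row → B = 1 ✓
Every AF value is associated with a single B value, so AF → B holds.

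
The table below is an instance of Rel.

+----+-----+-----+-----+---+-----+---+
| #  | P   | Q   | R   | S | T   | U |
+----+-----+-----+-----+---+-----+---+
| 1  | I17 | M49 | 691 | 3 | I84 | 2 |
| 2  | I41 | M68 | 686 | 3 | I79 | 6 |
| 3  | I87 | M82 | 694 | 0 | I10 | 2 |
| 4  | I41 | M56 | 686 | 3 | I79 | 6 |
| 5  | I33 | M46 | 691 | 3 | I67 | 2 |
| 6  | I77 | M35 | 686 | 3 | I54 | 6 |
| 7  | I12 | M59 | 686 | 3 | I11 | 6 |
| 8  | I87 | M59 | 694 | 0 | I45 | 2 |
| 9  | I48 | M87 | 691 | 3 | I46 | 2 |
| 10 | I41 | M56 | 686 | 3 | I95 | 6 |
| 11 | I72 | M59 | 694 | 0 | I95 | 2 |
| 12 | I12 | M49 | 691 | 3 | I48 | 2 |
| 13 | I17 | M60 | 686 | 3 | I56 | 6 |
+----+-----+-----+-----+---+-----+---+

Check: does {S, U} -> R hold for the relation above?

Yes

(S=3, U=2): rows 1, 5, 9, 12 → R = 691, 691, 691, 691 ✓
(S=3, U=6): rows 2, 4, 6, 7, 10, 13 → R = 686, 686, 686, 686, 686, 686 ✓
(S=0, U=2): rows 3, 8, 11 → R = 694, 694, 694 ✓
Every {S, U} value is associated with a single R value, so {S, U} -> R holds.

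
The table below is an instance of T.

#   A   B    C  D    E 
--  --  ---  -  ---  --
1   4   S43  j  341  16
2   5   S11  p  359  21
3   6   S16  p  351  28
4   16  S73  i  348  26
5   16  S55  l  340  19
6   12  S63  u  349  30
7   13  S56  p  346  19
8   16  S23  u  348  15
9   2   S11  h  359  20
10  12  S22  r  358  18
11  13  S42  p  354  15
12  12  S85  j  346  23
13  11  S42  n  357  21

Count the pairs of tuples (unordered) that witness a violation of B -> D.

B=S11: all 2 rows agree on D — 0 pairs.
B=S42: violating pairs (11,13) — 1 pair.

1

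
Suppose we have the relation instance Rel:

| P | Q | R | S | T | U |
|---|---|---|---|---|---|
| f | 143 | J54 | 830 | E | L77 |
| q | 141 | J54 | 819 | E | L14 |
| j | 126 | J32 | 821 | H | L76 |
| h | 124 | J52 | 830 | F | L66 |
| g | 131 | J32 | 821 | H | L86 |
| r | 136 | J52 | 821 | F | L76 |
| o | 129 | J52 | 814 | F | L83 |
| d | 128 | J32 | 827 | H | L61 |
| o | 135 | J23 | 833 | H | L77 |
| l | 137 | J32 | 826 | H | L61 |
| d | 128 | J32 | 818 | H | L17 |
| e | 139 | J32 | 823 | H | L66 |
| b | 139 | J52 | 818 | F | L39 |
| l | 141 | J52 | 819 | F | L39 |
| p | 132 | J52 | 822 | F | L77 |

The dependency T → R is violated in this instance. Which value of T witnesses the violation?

T=E: 2 rows → R = J54, J54 ✓
T=H: 7 rows → R takes values {J32, J23} — violation
T=F: 6 rows → R = J52, J52, J52, J52, J52, J52 ✓
The only T value with inconsistent R is T=H.

H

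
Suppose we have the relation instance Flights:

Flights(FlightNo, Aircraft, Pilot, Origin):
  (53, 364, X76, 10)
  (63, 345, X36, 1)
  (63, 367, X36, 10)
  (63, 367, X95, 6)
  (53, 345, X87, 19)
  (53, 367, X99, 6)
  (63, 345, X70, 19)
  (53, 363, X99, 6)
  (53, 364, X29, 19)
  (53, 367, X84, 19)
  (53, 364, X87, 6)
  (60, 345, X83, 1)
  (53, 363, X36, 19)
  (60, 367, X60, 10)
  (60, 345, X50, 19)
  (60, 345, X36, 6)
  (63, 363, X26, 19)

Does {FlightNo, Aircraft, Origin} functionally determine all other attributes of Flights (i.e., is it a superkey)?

All 17 rows have distinct {FlightNo, Aircraft, Origin} values, so {FlightNo, Aircraft, Origin} → (all attributes) holds and {FlightNo, Aircraft, Origin} is a superkey.

Yes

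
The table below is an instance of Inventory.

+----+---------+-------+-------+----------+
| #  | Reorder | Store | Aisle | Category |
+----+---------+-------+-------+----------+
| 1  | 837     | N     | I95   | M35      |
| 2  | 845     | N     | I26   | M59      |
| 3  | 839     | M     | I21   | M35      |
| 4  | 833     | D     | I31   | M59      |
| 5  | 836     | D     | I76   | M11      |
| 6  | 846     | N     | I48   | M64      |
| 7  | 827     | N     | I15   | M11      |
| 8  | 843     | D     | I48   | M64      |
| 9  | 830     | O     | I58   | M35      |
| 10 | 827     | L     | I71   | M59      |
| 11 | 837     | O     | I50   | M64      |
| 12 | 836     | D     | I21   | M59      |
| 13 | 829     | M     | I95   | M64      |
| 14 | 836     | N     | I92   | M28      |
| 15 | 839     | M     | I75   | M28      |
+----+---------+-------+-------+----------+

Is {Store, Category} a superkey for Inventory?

No

Rows 4 and 12 have the same {Store, Category} value (Store=D, Category=M59) but are distinct tuples, so {Store, Category} does not determine every attribute — not a superkey.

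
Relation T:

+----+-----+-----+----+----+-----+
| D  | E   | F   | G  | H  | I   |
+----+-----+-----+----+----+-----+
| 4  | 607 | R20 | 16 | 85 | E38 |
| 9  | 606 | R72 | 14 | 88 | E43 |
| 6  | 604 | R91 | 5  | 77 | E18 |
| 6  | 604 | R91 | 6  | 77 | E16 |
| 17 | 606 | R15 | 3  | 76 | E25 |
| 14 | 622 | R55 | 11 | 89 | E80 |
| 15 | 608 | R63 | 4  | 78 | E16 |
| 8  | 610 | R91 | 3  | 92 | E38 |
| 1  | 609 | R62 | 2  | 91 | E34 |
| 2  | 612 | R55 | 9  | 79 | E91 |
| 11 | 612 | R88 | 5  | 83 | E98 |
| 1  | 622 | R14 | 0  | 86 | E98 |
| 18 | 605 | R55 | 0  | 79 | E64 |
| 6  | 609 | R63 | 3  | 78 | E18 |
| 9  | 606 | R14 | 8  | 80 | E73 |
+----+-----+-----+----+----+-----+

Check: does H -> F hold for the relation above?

H=85: 1 row → F = R20 ✓
H=88: 1 row → F = R72 ✓
H=77: 2 rows → F = R91, R91 ✓
H=76: 1 row → F = R15 ✓
H=89: 1 row → F = R55 ✓
H=78: 2 rows → F = R63, R63 ✓
H=92: 1 row → F = R91 ✓
H=91: 1 row → F = R62 ✓
H=79: 2 rows → F = R55, R55 ✓
H=83: 1 row → F = R88 ✓
H=86: 1 row → F = R14 ✓
H=80: 1 row → F = R14 ✓
Every H value is associated with a single F value, so H -> F holds.

Yes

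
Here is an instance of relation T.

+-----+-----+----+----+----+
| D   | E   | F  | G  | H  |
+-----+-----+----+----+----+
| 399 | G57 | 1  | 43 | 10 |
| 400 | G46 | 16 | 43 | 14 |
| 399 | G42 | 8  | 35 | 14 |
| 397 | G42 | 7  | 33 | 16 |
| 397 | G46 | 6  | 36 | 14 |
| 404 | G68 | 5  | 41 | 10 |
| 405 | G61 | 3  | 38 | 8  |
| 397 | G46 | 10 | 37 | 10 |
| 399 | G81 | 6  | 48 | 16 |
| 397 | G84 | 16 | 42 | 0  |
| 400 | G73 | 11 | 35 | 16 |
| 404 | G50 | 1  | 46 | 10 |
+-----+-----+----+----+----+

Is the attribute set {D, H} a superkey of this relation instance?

No

Two distinct rows share (D=404, H=10), so {D, H} does not determine every attribute — not a superkey.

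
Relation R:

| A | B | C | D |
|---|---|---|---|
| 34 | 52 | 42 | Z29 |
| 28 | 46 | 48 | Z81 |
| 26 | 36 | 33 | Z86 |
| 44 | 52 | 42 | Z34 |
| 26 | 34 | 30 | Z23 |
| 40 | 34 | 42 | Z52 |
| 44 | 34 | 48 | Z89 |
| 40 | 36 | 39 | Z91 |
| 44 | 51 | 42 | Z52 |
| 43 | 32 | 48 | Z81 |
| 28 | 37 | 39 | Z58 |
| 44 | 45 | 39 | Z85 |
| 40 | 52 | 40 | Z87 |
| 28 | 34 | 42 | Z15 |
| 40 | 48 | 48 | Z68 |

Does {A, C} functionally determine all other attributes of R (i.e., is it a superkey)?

Two distinct rows share (A=44, C=42), so {A, C} does not determine every attribute — not a superkey.

No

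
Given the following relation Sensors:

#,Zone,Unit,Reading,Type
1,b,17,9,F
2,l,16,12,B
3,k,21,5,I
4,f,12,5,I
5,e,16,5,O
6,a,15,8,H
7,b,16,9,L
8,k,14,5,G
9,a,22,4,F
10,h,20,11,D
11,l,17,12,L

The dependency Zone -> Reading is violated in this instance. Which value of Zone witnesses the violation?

a

Zone=b: rows 1, 7 → Reading = 9, 9 ✓
Zone=l: rows 2, 11 → Reading = 12, 12 ✓
Zone=k: rows 3, 8 → Reading = 5, 5 ✓
Zone=f: row 4 → Reading = 5 ✓
Zone=e: row 5 → Reading = 5 ✓
Zone=a: rows 6, 9 → Reading takes values {8, 4} — violation
Zone=h: row 10 → Reading = 11 ✓
The only Zone value with inconsistent Reading is Zone=a.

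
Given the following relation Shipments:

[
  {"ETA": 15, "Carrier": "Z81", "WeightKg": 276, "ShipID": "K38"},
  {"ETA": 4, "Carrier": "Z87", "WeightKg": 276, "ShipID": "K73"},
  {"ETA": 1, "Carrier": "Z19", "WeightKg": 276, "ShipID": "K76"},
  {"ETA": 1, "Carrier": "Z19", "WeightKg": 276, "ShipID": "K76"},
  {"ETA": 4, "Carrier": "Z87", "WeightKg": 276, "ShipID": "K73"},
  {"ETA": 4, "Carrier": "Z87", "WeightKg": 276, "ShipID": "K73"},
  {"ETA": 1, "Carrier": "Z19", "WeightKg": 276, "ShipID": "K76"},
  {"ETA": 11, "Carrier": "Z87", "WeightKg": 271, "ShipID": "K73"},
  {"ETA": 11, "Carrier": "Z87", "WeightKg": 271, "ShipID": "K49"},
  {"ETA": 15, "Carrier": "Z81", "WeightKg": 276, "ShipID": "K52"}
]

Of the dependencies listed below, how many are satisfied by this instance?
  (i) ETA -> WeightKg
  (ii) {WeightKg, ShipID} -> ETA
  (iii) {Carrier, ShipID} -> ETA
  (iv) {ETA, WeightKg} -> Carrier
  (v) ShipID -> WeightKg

(i) ETA -> WeightKg: every LHS value maps to a single RHS value — holds.
(ii) {WeightKg, ShipID} -> ETA: every LHS value maps to a single RHS value — holds.
(iii) {Carrier, ShipID} -> ETA: (Carrier=Z87, ShipID=K73): 4 rows → ETA takes values {4, 11} — violation — fails.
(iv) {ETA, WeightKg} -> Carrier: every LHS value maps to a single RHS value — holds.
(v) ShipID -> WeightKg: ShipID=K73: 4 rows → WeightKg takes values {276, 271} — violation — fails.
3 of the 5 dependencies hold.

3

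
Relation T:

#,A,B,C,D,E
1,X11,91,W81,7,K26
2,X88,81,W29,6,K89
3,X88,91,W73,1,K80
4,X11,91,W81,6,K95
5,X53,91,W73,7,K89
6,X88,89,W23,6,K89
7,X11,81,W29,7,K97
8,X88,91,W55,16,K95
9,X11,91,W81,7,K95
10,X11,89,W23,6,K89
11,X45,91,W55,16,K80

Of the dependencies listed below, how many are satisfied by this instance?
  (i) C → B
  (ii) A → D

(i) C → B: every LHS value maps to a single RHS value — holds.
(ii) A → D: A=X11: rows 1, 4, 7, 9, 10 → D takes values {7, 6} — violation; A=X88: rows 2, 3, 6, 8 → D takes values {6, 1, 16} — violation — fails.
1 of the 2 dependencies holds.

1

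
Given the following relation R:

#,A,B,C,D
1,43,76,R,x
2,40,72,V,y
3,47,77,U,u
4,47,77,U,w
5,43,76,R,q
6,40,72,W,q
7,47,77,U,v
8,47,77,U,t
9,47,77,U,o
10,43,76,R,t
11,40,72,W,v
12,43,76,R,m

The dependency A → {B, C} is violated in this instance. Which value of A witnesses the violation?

40

A=43: rows 1, 5, 10, 12 → {B,C} = (76, R), (76, R), (76, R), (76, R) ✓
A=40: rows 2, 6, 11 → {B,C} takes values {(72, V), (72, W)} — violation
A=47: rows 3, 4, 7, 8, 9 → {B,C} = (77, U), (77, U), (77, U), (77, U), (77, U) ✓
The only A value with inconsistent RHS is A=40.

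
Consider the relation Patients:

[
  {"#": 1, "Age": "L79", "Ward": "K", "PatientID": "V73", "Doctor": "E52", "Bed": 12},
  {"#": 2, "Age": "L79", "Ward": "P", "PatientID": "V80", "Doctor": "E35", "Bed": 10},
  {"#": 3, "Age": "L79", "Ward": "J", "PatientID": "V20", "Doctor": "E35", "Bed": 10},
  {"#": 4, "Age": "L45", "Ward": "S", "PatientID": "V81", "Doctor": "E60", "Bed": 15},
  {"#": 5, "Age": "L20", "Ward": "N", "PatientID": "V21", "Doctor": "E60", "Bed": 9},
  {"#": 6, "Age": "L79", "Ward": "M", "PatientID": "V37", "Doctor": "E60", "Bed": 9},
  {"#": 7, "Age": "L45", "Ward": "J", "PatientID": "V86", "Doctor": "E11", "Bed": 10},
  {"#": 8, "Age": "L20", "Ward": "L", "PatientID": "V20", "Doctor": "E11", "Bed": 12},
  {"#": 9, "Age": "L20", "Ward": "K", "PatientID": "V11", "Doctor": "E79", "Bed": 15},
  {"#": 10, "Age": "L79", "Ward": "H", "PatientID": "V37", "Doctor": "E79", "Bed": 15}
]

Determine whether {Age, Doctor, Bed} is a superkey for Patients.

No

Rows 2 and 3 have the same {Age, Doctor, Bed} value (Age=L79, Doctor=E35, Bed=10) but are distinct tuples, so {Age, Doctor, Bed} does not determine every attribute — not a superkey.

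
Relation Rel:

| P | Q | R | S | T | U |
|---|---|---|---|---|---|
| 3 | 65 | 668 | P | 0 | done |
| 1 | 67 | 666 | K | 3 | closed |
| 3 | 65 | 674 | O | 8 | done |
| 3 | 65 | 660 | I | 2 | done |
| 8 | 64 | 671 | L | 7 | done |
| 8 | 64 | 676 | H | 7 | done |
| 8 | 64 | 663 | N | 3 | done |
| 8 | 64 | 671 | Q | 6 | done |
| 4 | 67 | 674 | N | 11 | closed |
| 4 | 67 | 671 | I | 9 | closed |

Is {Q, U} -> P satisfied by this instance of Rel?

(Q=65, U=done): 3 rows → P = 3, 3, 3 ✓
(Q=67, U=closed): 3 rows → P takes values {1, 4} — violation
(Q=64, U=done): 4 rows → P = 8, 8, 8, 8 ✓
Two rows agree on {Q, U} but differ on P, so {Q, U} -> P does not hold.

No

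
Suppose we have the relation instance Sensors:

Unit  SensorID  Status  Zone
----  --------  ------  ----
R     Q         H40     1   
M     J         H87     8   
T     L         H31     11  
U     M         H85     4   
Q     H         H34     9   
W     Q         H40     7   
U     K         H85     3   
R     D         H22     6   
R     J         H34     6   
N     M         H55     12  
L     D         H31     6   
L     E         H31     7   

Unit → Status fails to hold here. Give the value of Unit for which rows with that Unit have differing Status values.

Unit=R: 3 rows → Status takes values {H40, H22, H34} — violation
Unit=M: 1 row → Status = H87 ✓
Unit=T: 1 row → Status = H31 ✓
Unit=U: 2 rows → Status = H85, H85 ✓
Unit=Q: 1 row → Status = H34 ✓
Unit=W: 1 row → Status = H40 ✓
Unit=N: 1 row → Status = H55 ✓
Unit=L: 2 rows → Status = H31, H31 ✓
The only Unit value with inconsistent Status is Unit=R.

R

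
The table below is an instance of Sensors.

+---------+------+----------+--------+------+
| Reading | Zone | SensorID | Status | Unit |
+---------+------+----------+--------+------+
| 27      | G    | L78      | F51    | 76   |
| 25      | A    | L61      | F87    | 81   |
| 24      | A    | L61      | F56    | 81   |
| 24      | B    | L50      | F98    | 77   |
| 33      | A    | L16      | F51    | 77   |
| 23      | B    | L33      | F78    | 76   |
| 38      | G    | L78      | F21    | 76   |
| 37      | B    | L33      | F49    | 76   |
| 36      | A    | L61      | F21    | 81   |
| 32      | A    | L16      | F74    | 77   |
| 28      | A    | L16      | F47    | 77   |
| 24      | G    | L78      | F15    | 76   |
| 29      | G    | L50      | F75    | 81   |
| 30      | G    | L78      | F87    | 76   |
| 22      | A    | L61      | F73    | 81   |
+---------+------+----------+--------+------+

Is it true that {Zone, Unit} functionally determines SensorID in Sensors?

(Zone=G, Unit=76): 4 rows → SensorID = L78, L78, L78, L78 ✓
(Zone=A, Unit=81): 4 rows → SensorID = L61, L61, L61, L61 ✓
(Zone=B, Unit=77): 1 row → SensorID = L50 ✓
(Zone=A, Unit=77): 3 rows → SensorID = L16, L16, L16 ✓
(Zone=B, Unit=76): 2 rows → SensorID = L33, L33 ✓
(Zone=G, Unit=81): 1 row → SensorID = L50 ✓
Every {Zone, Unit} value is associated with a single SensorID value, so {Zone, Unit} → SensorID holds.

Yes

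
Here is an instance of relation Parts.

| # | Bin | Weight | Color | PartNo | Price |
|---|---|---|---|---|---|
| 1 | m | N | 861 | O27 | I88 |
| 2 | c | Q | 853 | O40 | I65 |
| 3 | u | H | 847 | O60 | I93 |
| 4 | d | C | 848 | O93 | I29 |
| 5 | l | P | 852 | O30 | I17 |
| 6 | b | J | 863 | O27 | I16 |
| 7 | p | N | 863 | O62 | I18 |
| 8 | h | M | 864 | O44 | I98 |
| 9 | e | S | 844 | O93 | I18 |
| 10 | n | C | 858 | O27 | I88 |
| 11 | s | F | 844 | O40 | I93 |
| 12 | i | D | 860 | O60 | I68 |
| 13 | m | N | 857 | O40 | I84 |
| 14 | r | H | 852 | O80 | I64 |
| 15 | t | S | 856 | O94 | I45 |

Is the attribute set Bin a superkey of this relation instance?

Rows 1 and 13 have the same Bin value Bin=m but are distinct tuples, so Bin does not determine every attribute — not a superkey.

No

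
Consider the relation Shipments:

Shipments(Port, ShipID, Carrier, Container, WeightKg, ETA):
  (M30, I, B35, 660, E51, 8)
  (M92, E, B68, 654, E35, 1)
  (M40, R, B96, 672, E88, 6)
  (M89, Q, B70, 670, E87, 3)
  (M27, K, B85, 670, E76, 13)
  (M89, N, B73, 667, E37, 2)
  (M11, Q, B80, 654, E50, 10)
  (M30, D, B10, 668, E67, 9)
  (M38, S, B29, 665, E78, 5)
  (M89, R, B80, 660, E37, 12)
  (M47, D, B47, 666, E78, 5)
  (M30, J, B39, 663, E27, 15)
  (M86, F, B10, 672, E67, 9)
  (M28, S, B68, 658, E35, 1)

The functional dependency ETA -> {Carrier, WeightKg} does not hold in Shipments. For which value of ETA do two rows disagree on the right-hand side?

5

ETA=8: 1 row → {Carrier,WeightKg} = (B35, E51) ✓
ETA=1: 2 rows → {Carrier,WeightKg} = (B68, E35), (B68, E35) ✓
ETA=6: 1 row → {Carrier,WeightKg} = (B96, E88) ✓
ETA=3: 1 row → {Carrier,WeightKg} = (B70, E87) ✓
ETA=13: 1 row → {Carrier,WeightKg} = (B85, E76) ✓
ETA=2: 1 row → {Carrier,WeightKg} = (B73, E37) ✓
ETA=10: 1 row → {Carrier,WeightKg} = (B80, E50) ✓
ETA=9: 2 rows → {Carrier,WeightKg} = (B10, E67), (B10, E67) ✓
ETA=5: 2 rows → {Carrier,WeightKg} takes values {(B29, E78), (B47, E78)} — violation
ETA=12: 1 row → {Carrier,WeightKg} = (B80, E37) ✓
ETA=15: 1 row → {Carrier,WeightKg} = (B39, E27) ✓
The only ETA value with inconsistent RHS is ETA=5.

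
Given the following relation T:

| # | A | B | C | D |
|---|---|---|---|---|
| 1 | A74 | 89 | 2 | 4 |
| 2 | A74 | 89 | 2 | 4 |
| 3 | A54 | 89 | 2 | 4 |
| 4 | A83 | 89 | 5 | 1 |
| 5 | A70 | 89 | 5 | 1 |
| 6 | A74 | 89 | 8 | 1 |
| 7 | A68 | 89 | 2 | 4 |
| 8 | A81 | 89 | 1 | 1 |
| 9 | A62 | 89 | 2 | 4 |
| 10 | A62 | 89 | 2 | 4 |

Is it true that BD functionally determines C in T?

(B=89, D=4): rows 1, 2, 3, 7, 9, 10 → C = 2, 2, 2, 2, 2, 2 ✓
(B=89, D=1): rows 4, 5, 6, 8 → C takes values {5, 8, 1} — violation
Two rows agree on BD but differ on C, so BD -> C does not hold.

No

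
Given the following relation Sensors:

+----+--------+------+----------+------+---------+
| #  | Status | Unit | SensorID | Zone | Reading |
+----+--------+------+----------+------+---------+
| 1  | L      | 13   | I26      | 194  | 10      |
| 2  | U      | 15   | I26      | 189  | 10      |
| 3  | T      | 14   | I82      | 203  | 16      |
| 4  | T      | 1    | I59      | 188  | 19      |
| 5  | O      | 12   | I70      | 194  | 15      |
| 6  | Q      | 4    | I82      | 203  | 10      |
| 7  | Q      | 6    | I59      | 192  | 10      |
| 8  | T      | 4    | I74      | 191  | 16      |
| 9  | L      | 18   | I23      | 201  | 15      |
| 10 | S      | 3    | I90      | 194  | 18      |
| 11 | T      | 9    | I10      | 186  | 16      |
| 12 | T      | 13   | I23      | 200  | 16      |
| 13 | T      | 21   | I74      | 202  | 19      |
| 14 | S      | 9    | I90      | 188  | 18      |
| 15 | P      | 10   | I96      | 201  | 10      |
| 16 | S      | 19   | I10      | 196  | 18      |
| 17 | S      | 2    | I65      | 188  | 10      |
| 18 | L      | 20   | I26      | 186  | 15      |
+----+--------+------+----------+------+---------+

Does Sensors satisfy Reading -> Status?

Reading=10: rows 1, 2, 6, 7, 15, 17 → Status takes values {L, U, Q, P, S} — violation
Reading=16: rows 3, 8, 11, 12 → Status = T, T, T, T ✓
Reading=19: rows 4, 13 → Status = T, T ✓
Reading=15: rows 5, 9, 18 → Status takes values {O, L} — violation
Reading=18: rows 10, 14, 16 → Status = S, S, S ✓
Two rows agree on Reading but differ on Status, so Reading -> Status does not hold.

No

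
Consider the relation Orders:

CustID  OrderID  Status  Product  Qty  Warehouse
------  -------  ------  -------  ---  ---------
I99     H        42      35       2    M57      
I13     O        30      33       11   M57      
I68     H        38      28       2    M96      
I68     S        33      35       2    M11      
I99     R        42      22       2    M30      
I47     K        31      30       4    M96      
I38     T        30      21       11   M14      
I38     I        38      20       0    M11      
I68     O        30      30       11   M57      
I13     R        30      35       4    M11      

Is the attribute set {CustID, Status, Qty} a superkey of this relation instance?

No

Two distinct rows share (CustID=I99, Status=42, Qty=2), so {CustID, Status, Qty} does not determine every attribute — not a superkey.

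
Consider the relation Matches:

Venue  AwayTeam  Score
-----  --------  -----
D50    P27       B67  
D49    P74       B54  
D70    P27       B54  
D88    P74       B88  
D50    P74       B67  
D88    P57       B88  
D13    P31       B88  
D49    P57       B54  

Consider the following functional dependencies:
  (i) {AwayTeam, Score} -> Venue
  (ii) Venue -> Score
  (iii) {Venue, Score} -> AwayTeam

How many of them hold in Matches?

(i) {AwayTeam, Score} -> Venue: every LHS value maps to a single RHS value — holds.
(ii) Venue -> Score: every LHS value maps to a single RHS value — holds.
(iii) {Venue, Score} -> AwayTeam: (Venue=D50, Score=B67): 2 rows → AwayTeam takes values {P27, P74} — violation; (Venue=D49, Score=B54): 2 rows → AwayTeam takes values {P74, P57} — violation; (Venue=D88, Score=B88): 2 rows → AwayTeam takes values {P74, P57} — violation — fails.
2 of the 3 dependencies hold.

2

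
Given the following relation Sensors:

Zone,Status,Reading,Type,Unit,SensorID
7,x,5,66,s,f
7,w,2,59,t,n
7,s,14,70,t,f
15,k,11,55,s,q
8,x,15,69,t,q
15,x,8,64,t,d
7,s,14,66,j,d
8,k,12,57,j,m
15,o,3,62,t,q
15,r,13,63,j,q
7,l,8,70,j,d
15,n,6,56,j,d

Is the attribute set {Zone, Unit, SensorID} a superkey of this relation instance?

Two distinct rows share (Zone=7, Unit=j, SensorID=d), so {Zone, Unit, SensorID} does not determine every attribute — not a superkey.

No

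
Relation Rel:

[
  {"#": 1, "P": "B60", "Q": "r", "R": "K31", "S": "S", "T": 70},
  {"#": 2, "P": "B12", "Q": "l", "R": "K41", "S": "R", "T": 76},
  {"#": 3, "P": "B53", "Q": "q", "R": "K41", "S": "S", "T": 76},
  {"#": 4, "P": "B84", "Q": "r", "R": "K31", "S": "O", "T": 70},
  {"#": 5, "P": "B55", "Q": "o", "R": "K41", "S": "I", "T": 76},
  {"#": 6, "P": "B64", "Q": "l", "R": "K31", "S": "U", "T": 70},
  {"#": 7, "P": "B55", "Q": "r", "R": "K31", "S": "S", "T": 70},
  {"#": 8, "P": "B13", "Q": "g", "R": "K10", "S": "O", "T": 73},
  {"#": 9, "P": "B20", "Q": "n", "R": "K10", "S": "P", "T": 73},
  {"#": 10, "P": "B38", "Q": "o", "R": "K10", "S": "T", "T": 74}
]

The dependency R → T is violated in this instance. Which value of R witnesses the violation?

R=K31: rows 1, 4, 6, 7 → T = 70, 70, 70, 70 ✓
R=K41: rows 2, 3, 5 → T = 76, 76, 76 ✓
R=K10: rows 8, 9, 10 → T takes values {73, 74} — violation
The only R value with inconsistent T is R=K10.

K10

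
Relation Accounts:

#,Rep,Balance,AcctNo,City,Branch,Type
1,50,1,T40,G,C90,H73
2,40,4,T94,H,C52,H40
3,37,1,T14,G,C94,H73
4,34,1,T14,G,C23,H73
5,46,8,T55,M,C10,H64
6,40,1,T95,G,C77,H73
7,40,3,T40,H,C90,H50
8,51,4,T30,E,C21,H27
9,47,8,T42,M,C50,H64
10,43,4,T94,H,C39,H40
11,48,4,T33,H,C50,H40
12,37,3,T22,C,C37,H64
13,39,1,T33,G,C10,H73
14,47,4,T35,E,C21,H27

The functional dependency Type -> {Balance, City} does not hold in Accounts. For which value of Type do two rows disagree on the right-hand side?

H64

Type=H73: rows 1, 3, 4, 6, 13 → {Balance,City} = (1, G), (1, G), (1, G), (1, G), (1, G) ✓
Type=H40: rows 2, 10, 11 → {Balance,City} = (4, H), (4, H), (4, H) ✓
Type=H64: rows 5, 9, 12 → {Balance,City} takes values {(8, M), (3, C)} — violation
Type=H50: row 7 → {Balance,City} = (3, H) ✓
Type=H27: rows 8, 14 → {Balance,City} = (4, E), (4, E) ✓
The only Type value with inconsistent RHS is Type=H64.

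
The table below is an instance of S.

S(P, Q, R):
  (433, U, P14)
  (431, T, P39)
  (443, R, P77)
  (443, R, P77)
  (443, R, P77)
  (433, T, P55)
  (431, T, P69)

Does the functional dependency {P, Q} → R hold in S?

(P=433, Q=U): 1 row → R = P14 ✓
(P=431, Q=T): 2 rows → R takes values {P39, P69} — violation
(P=443, Q=R): 3 rows → R = P77, P77, P77 ✓
(P=433, Q=T): 1 row → R = P55 ✓
Two rows agree on {P, Q} but differ on R, so {P, Q} → R does not hold.

No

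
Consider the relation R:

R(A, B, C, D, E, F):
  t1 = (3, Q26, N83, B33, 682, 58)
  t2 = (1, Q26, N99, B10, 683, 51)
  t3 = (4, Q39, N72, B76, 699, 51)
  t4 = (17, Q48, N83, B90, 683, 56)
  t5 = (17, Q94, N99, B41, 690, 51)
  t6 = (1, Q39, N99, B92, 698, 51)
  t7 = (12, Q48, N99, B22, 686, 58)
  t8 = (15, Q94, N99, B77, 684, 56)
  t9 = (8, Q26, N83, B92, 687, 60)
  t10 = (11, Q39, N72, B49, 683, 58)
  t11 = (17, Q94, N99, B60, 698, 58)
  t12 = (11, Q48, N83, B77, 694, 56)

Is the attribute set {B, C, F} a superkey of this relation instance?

Rows 4 and 12 have the same {B, C, F} value (B=Q48, C=N83, F=56) but are distinct tuples, so {B, C, F} does not determine every attribute — not a superkey.

No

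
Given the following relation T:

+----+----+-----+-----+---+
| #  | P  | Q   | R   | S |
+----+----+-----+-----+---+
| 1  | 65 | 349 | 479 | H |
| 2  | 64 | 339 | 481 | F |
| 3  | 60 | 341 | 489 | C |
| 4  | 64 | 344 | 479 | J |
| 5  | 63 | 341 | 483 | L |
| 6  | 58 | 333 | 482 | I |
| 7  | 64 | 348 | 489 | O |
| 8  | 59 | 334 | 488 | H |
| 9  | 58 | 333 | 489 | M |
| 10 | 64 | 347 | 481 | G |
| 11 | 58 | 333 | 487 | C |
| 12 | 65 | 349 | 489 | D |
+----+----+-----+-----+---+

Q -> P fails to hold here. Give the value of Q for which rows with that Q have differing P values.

341

Q=349: rows 1, 12 → P = 65, 65 ✓
Q=339: row 2 → P = 64 ✓
Q=341: rows 3, 5 → P takes values {60, 63} — violation
Q=344: row 4 → P = 64 ✓
Q=333: rows 6, 9, 11 → P = 58, 58, 58 ✓
Q=348: row 7 → P = 64 ✓
Q=334: row 8 → P = 59 ✓
Q=347: row 10 → P = 64 ✓
The only Q value with inconsistent P is Q=341.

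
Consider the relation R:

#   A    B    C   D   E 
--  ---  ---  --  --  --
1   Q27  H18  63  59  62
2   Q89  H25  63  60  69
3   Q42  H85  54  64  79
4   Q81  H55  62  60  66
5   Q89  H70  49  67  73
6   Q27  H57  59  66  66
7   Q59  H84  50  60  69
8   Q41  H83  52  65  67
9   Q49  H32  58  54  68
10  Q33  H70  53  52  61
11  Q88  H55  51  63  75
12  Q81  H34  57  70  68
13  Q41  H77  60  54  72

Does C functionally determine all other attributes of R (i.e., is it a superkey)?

No

Rows 1 and 2 have the same C value C=63 but are distinct tuples, so C does not determine every attribute — not a superkey.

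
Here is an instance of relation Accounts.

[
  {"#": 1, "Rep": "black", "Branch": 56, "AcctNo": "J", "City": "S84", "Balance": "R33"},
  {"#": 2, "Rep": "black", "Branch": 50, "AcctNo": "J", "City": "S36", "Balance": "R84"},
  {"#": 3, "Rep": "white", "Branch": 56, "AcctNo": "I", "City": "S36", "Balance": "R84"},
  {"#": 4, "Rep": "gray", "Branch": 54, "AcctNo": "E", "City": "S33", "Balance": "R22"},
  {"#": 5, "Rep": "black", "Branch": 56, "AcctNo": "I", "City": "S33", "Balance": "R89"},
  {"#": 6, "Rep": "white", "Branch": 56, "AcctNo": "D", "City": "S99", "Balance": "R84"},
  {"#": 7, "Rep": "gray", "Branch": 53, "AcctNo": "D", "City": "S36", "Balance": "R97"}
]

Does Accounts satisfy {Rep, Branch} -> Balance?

No

(Rep=black, Branch=56): rows 1, 5 → Balance takes values {R33, R89} — violation
(Rep=black, Branch=50): row 2 → Balance = R84 ✓
(Rep=white, Branch=56): rows 3, 6 → Balance = R84, R84 ✓
(Rep=gray, Branch=54): row 4 → Balance = R22 ✓
(Rep=gray, Branch=53): row 7 → Balance = R97 ✓
Two rows agree on {Rep, Branch} but differ on Balance, so {Rep, Branch} -> Balance does not hold.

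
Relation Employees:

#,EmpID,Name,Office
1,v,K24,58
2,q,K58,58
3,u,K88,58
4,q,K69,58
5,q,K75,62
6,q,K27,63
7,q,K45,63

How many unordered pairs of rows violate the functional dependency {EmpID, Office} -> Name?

2

(EmpID=q, Office=58): violating pairs (2,4) — 1 pair.
(EmpID=q, Office=63): violating pairs (6,7) — 1 pair.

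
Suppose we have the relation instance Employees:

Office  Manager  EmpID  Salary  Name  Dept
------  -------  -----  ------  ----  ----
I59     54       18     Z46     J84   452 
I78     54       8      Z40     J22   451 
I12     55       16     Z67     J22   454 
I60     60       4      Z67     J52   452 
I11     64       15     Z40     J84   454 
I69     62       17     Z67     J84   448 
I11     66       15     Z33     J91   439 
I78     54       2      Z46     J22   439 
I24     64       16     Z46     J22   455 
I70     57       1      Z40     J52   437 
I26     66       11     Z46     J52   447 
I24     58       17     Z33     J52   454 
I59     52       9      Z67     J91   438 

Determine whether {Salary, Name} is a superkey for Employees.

No

Two distinct rows share (Salary=Z46, Name=J22), so {Salary, Name} does not determine every attribute — not a superkey.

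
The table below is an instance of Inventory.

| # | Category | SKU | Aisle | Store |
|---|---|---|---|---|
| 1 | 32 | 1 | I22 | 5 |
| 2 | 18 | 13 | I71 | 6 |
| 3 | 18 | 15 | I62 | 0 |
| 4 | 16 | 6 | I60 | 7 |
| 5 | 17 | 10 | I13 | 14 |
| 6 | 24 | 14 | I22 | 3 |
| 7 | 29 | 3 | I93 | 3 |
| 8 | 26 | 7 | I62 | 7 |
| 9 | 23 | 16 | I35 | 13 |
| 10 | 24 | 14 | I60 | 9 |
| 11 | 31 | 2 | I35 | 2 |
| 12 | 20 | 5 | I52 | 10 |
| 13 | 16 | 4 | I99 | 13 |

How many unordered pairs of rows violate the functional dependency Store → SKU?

3

Store=7: violating pairs (4,8) — 1 pair.
Store=3: violating pairs (6,7) — 1 pair.
Store=13: violating pairs (9,13) — 1 pair.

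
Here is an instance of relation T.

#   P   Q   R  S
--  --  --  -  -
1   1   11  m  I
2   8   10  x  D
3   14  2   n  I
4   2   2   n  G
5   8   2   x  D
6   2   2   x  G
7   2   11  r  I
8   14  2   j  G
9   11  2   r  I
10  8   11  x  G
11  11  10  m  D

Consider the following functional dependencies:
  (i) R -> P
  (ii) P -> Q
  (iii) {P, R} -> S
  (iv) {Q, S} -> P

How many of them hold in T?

(i) R -> P: R=m: rows 1, 11 → P takes values {1, 11} — violation; R=x: rows 2, 5, 6, 10 → P takes values {8, 2} — violation; R=n: rows 3, 4 → P takes values {14, 2} — violation; R=r: rows 7, 9 → P takes values {2, 11} — violation — fails.
(ii) P -> Q: P=8: rows 2, 5, 10 → Q takes values {10, 2, 11} — violation; P=2: rows 4, 6, 7 → Q takes values {2, 11} — violation; P=11: rows 9, 11 → Q takes values {2, 10} — violation — fails.
(iii) {P, R} -> S: (P=8, R=x): rows 2, 5, 10 → S takes values {D, G} — violation — fails.
(iv) {Q, S} -> P: (Q=11, S=I): rows 1, 7 → P takes values {1, 2} — violation; (Q=10, S=D): rows 2, 11 → P takes values {8, 11} — violation; (Q=2, S=I): rows 3, 9 → P takes values {14, 11} — violation; (Q=2, S=G): rows 4, 6, 8 → P takes values {2, 14} — violation — fails.
None of the 4 dependencies hold.

0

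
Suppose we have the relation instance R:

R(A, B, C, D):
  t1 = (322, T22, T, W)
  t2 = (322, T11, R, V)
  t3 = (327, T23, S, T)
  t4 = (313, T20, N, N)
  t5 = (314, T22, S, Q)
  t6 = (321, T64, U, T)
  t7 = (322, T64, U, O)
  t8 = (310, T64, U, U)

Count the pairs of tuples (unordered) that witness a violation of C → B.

1

C=S: violating pairs (3,5) — 1 pair.
C=U: all 3 rows agree on B — 0 pairs.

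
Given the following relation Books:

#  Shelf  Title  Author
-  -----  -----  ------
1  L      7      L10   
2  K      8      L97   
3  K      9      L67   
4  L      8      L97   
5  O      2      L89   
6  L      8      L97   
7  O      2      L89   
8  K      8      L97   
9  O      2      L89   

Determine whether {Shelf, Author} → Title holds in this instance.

Yes

(Shelf=L, Author=L10): row 1 → Title = 7 ✓
(Shelf=K, Author=L97): rows 2, 8 → Title = 8, 8 ✓
(Shelf=K, Author=L67): row 3 → Title = 9 ✓
(Shelf=L, Author=L97): rows 4, 6 → Title = 8, 8 ✓
(Shelf=O, Author=L89): rows 5, 7, 9 → Title = 2, 2, 2 ✓
Every {Shelf, Author} value is associated with a single Title value, so {Shelf, Author} → Title holds.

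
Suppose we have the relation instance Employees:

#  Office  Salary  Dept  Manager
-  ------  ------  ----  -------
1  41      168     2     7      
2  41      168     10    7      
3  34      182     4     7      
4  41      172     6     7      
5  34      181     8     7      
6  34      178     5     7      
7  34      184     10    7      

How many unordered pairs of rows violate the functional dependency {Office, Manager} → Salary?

8

(Office=41, Manager=7): violating pairs (1,4), (2,4) — 2 pairs.
(Office=34, Manager=7): violating pairs (3,5), (3,6), (3,7), (5,6), (5,7), (6,7) — 6 pairs.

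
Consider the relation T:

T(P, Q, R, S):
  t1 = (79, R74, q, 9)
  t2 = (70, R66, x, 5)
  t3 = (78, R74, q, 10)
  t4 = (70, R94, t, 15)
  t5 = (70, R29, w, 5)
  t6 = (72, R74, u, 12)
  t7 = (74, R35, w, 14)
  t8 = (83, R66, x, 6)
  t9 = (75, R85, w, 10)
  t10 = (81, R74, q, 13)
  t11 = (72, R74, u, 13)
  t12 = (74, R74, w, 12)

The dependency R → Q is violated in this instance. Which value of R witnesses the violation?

R=q: rows 1, 3, 10 → Q = R74, R74, R74 ✓
R=x: rows 2, 8 → Q = R66, R66 ✓
R=t: row 4 → Q = R94 ✓
R=w: rows 5, 7, 9, 12 → Q takes values {R29, R35, R85, R74} — violation
R=u: rows 6, 11 → Q = R74, R74 ✓
The only R value with inconsistent Q is R=w.

w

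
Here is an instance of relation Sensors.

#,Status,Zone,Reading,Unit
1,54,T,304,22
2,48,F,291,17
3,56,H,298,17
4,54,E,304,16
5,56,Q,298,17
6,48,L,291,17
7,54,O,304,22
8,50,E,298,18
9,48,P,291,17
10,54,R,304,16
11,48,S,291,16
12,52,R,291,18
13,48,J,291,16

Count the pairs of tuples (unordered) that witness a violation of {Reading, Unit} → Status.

0

(Reading=304, Unit=22): all 2 rows agree on Status — 0 pairs.
(Reading=291, Unit=17): all 3 rows agree on Status — 0 pairs.
(Reading=298, Unit=17): all 2 rows agree on Status — 0 pairs.
(Reading=304, Unit=16): all 2 rows agree on Status — 0 pairs.
(Reading=291, Unit=16): all 2 rows agree on Status — 0 pairs.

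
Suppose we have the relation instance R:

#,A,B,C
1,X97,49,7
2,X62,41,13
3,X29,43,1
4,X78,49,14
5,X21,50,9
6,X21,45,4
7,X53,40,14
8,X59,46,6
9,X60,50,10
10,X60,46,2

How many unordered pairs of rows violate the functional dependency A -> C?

2

A=X21: violating pairs (5,6) — 1 pair.
A=X60: violating pairs (9,10) — 1 pair.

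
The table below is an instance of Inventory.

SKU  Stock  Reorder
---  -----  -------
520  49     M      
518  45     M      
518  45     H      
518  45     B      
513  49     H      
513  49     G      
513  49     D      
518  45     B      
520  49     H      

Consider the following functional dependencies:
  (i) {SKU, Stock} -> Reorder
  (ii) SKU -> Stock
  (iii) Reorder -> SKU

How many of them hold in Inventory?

(i) {SKU, Stock} -> Reorder: (SKU=520, Stock=49): 2 rows → Reorder takes values {M, H} — violation; (SKU=518, Stock=45): 4 rows → Reorder takes values {M, H, B} — violation; (SKU=513, Stock=49): 3 rows → Reorder takes values {H, G, D} — violation — fails.
(ii) SKU -> Stock: every LHS value maps to a single RHS value — holds.
(iii) Reorder -> SKU: Reorder=M: 2 rows → SKU takes values {520, 518} — violation; Reorder=H: 3 rows → SKU takes values {518, 513, 520} — violation — fails.
1 of the 3 dependencies holds.

1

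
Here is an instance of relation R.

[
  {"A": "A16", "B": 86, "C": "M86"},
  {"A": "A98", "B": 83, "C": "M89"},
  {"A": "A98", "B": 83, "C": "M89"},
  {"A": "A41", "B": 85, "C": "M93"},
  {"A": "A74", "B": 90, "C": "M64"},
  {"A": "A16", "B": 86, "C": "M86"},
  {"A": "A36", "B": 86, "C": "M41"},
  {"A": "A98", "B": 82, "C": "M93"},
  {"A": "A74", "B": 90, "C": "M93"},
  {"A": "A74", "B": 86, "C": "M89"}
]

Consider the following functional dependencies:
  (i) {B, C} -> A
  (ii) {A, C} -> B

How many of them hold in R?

2

(i) {B, C} -> A: every LHS value maps to a single RHS value — holds.
(ii) {A, C} -> B: every LHS value maps to a single RHS value — holds.
2 of the 2 dependencies hold.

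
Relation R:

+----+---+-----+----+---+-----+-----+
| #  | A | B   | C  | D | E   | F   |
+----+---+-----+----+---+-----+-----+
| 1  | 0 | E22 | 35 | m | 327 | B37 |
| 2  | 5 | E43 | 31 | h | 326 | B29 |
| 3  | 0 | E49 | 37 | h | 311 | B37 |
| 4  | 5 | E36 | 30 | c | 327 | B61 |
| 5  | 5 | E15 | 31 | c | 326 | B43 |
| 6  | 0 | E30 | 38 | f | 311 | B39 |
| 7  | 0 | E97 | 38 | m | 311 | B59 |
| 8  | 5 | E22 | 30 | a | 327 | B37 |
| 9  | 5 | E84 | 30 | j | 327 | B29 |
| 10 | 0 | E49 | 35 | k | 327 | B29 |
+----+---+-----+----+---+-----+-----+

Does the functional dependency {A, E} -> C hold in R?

(A=0, E=327): rows 1, 10 → C = 35, 35 ✓
(A=5, E=326): rows 2, 5 → C = 31, 31 ✓
(A=0, E=311): rows 3, 6, 7 → C takes values {37, 38} — violation
(A=5, E=327): rows 4, 8, 9 → C = 30, 30, 30 ✓
Two rows agree on {A, E} but differ on C, so {A, E} -> C does not hold.

No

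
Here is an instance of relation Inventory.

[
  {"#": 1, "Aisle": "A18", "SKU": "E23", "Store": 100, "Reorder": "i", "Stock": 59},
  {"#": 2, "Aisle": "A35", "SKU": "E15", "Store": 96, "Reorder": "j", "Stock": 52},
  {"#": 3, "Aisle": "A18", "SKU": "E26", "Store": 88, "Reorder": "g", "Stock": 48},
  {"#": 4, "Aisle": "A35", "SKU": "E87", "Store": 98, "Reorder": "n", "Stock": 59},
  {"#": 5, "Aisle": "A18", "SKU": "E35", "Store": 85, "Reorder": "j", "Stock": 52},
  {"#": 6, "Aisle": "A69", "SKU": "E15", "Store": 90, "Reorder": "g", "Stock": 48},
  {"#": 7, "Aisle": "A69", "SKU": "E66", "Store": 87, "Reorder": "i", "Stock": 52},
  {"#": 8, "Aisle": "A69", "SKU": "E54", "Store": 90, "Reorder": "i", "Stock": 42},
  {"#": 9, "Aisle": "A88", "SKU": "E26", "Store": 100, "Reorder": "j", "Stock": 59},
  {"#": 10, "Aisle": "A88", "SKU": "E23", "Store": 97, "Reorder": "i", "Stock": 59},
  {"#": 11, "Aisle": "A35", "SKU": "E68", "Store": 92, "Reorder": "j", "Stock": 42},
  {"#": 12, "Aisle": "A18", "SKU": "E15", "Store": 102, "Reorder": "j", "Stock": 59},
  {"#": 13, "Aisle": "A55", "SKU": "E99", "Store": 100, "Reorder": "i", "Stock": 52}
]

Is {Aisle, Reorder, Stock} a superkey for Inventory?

Yes

All 13 rows have distinct {Aisle, Reorder, Stock} values, so {Aisle, Reorder, Stock} → (all attributes) holds and {Aisle, Reorder, Stock} is a superkey.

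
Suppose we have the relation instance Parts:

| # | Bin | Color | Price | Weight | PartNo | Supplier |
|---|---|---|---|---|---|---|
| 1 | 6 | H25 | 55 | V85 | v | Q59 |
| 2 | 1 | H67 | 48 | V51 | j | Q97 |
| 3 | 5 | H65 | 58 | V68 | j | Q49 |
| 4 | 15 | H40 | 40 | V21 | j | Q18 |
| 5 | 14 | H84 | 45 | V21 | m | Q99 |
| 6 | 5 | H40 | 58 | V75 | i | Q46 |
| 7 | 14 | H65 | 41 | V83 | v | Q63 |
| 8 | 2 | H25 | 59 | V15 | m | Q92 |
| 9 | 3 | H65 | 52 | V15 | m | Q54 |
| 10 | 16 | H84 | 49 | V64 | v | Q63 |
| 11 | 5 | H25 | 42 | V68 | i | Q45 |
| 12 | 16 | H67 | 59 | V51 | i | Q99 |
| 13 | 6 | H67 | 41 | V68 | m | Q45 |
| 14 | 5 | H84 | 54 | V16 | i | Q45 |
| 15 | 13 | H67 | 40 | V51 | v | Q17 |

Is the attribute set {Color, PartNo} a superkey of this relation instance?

All 15 rows have distinct {Color, PartNo} values, so {Color, PartNo} → (all attributes) holds and {Color, PartNo} is a superkey.

Yes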